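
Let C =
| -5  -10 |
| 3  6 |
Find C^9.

C² = C (a projection; rank 1, trace 1), so C^9 = C.

[[-5, -10], [3, 6]]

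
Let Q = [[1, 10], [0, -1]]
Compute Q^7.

Q² = I (check: tr Q = 0 and det Q = -1), so Q^7 = Q since 7 is odd.

[[1, 10], [0, -1]]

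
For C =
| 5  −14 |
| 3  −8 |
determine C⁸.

tr C = −3 and det C = 2, so the characteristic polynomial is λ² − (−3)λ + (2) with roots −1 and −2.
Eigenvectors give P = [[−7, −2], [−3, −1]] with P⁻¹ = [[−1, 2], [3, −7]], and C = P·diag(−1, −2)·P⁻¹.
Then C⁸ = P·diag(1, 256)·P⁻¹ = [[−7, −512], [−3, −256]] · [[−1, 2], [3, −7]] = [[−1529, 3570], [−765, 1786]].

[[−1529, 3570], [−765, 1786]]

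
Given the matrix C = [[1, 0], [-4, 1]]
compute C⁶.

[[1, 0], [-24, 1]]

C = I + N where N = [[0, 0], [-4, 0]] is strictly lower-triangular, so N² = 0.
(I + N)⁶ = I + 6·N = [[1, 0], [-24, 1]].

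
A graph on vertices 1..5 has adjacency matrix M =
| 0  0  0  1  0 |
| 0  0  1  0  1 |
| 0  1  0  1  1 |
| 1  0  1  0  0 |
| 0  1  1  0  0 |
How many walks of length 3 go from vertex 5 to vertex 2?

3

The number of length-3 walks from vertex 5 to vertex 2 is entry (5,2) of M³, where M is the adjacency matrix.
M² = [[1, 0, 1, 0, 0], [0, 2, 1, 1, 1], [1, 1, 3, 0, 1], [0, 1, 0, 2, 1], [0, 1, 1, 1, 2]]
M³ = [[0, 1, 0, 2, 1], [1, 2, 4, 1, 3], [0, 4, 2, 4, 4], [2, 1, 4, 0, 1], [1, 3, 4, 1, 2]]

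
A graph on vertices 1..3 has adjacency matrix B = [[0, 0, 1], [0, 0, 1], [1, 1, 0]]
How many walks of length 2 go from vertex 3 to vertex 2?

0

The number of length-2 walks from vertex 3 to vertex 2 is entry (3,2) of B², where B is the adjacency matrix.
B² = [[1, 1, 0], [1, 1, 0], [0, 0, 2]]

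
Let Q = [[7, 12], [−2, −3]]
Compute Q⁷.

tr Q = 4 and det Q = 3, so the characteristic polynomial is λ² − (4)λ + (3) with roots 3 and 1.
Eigenvectors give P = [[3, 2], [−1, −1]] with P⁻¹ = [[1, 2], [−1, −3]], and Q = P·diag(3, 1)·P⁻¹.
Then Q⁷ = P·diag(2187, 1)·P⁻¹ = [[6561, 2], [−2187, −1]] · [[1, 2], [−1, −3]] = [[6559, 13116], [−2186, −4371]].

[[6559, 13116], [−2186, −4371]]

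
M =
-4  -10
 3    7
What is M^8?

tr M = 3 and det M = 2, so the characteristic polynomial is λ² − (3)λ + (2) with roots 1 and 2.
Eigenvectors give P = [[2, 5], [-1, -3]] with P⁻¹ = [[3, 5], [-1, -2]], and M = P·diag(1, 2)·P⁻¹.
Then M^8 = P·diag(1, 256)·P⁻¹ = [[2, 1280], [-1, -768]] · [[3, 5], [-1, -2]] = [[-1274, -2550], [765, 1531]].

[[-1274, -2550], [765, 1531]]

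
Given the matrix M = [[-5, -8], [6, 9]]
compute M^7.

[[-6557, -8744], [6558, 8745]]

tr M = 4 and det M = 3, so the characteristic polynomial is λ² − (4)λ + (3) with roots 3 and 1.
Eigenvectors give P = [[-1, -4], [1, 3]] with P⁻¹ = [[3, 4], [-1, -1]], and M = P·diag(3, 1)·P⁻¹.
Then M^7 = P·diag(2187, 1)·P⁻¹ = [[-2187, -4], [2187, 3]] · [[3, 4], [-1, -1]] = [[-6557, -8744], [6558, 8745]].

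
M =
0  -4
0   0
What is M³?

M is strictly triangular, hence nilpotent: M² = 0, so M³ = 0.

[[0, 0], [0, 0]]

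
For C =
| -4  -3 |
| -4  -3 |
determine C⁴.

[[1372, 1029], [1372, 1029]]

C² = [[28, 21], [28, 21]]
C³ = [[-196, -147], [-196, -147]]
C⁴ = [[1372, 1029], [1372, 1029]]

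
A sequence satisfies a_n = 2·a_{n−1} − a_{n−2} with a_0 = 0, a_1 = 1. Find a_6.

6

With companion matrix M = [[2, −1], [1, 0]], [a_n, a_{n−1}]ᵀ = M·[a_{n−1}, a_{n−2}]ᵀ, so [a_6, a_5]ᵀ = M^5·[a_1, a_0]ᵀ.
M^5 = [[6, −5], [5, −4]], giving [a_6, a_5]ᵀ = [[6], [5]].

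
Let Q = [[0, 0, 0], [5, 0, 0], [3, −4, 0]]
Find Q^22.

Q is strictly triangular, hence nilpotent: Q^3 = 0, so Q^22 = 0.

[[0, 0, 0], [0, 0, 0], [0, 0, 0]]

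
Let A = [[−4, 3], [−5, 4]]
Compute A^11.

A² = I (check: tr A = 0 and det A = −1), so A^11 = A since 11 is odd.

[[−4, 3], [−5, 4]]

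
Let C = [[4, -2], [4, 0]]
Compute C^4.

C^2 = [[8, -8], [16, -8]]
C^3 = [[0, -16], [32, -32]]
C^4 = [[-64, 0], [0, -64]]

[[-64, 0], [0, -64]]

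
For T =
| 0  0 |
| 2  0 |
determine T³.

[[0, 0], [0, 0]]

T is strictly triangular, hence nilpotent: T² = 0, so T³ = 0.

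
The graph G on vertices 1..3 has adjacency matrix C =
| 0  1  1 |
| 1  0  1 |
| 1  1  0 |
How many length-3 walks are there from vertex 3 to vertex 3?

The number of length-3 walks from vertex 3 to vertex 3 is entry (3,3) of C³, where C is the adjacency matrix.
C² = [[2, 1, 1], [1, 2, 1], [1, 1, 2]]
C³ = [[2, 3, 3], [3, 2, 3], [3, 3, 2]]

2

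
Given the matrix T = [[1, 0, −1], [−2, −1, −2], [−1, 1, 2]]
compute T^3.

[[7, −2, −6], [4, 1, 0], [−10, 2, 9]]

T^2 = [[2, −1, −3], [2, −1, 0], [−5, 1, 3]]
T^3 = [[7, −2, −6], [4, 1, 0], [−10, 2, 9]]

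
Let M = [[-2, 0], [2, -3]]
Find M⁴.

[[16, 0], [-130, 81]]

M² = [[4, 0], [-10, 9]]
M³ = [[-8, 0], [38, -27]]
M⁴ = [[16, 0], [-130, 81]]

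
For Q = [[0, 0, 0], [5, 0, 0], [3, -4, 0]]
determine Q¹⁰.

[[0, 0, 0], [0, 0, 0], [0, 0, 0]]

Q is strictly triangular, hence nilpotent: Q³ = 0, so Q¹⁰ = 0.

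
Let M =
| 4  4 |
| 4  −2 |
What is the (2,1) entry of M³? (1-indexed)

M² = [[32, 8], [8, 20]]
M³ = [[160, 112], [112, −8]]

112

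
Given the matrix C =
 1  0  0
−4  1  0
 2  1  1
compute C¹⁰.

[[1, 0, 0], [−40, 1, 0], [−160, 10, 1]]

C = I + N where N = [[0, 0, 0], [−4, 0, 0], [2, 1, 0]] is strictly lower-triangular, so N³ = 0.
(I + N)¹⁰ = I + 10·N + 45·N² = [[1, 0, 0], [−40, 1, 0], [−160, 10, 1]].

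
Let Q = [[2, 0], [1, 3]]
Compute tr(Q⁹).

tr Q = 5 and det Q = 6, so the characteristic polynomial is λ² − (5)λ + (6) with roots 3 and 2.
Eigenvectors give P = [[0, 1], [1, -1]] with P⁻¹ = [[1, 1], [1, 0]], and Q = P·diag(3, 2)·P⁻¹.
Then Q⁹ = P·diag(19683, 512)·P⁻¹ = [[0, 512], [19683, -512]] · [[1, 1], [1, 0]] = [[512, 0], [19171, 19683]].

20195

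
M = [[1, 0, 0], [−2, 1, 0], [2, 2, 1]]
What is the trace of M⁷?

3

M = I + N where N = [[0, 0, 0], [−2, 0, 0], [2, 2, 0]] is strictly lower-triangular, so N³ = 0.
(I + N)⁷ = I + 7·N + 21·N² = [[1, 0, 0], [−14, 1, 0], [−70, 14, 1]].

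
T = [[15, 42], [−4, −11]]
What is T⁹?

tr T = 4 and det T = 3, so the characteristic polynomial is λ² − (4)λ + (3) with roots 1 and 3.
Eigenvectors give P = [[3, 7], [−1, −2]] with P⁻¹ = [[−2, −7], [1, 3]], and T = P·diag(1, 3)·P⁻¹.
Then T⁹ = P·diag(1, 19683)·P⁻¹ = [[3, 137781], [−1, −39366]] · [[−2, −7], [1, 3]] = [[137775, 413322], [−39364, −118091]].

[[137775, 413322], [−39364, −118091]]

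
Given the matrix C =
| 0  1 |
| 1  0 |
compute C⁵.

[[0, 1], [1, 0]]

C² = I (check: tr C = 0 and det C = −1), so C⁵ = C since 5 is odd.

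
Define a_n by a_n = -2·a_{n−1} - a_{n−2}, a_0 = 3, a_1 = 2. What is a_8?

-37

With companion matrix B = [[-2, -1], [1, 0]], [a_n, a_{n−1}]ᵀ = B·[a_{n−1}, a_{n−2}]ᵀ, so [a_8, a_7]ᵀ = B^7·[a_1, a_0]ᵀ.
B^7 = [[-8, -7], [7, 6]], giving [a_8, a_7]ᵀ = [[-37], [32]].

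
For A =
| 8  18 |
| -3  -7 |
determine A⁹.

[[1538, 3078], [-513, -1027]]

tr A = 1 and det A = -2, so the characteristic polynomial is λ² − (1)λ + (-2) with roots 2 and -1.
Eigenvectors give P = [[3, -2], [-1, 1]] with P⁻¹ = [[1, 2], [1, 3]], and A = P·diag(2, -1)·P⁻¹.
Then A⁹ = P·diag(512, -1)·P⁻¹ = [[1536, 2], [-512, -1]] · [[1, 2], [1, 3]] = [[1538, 3078], [-513, -1027]].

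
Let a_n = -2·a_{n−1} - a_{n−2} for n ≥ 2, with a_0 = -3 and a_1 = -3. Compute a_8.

45

With companion matrix A = [[-2, -1], [1, 0]], [a_n, a_{n−1}]ᵀ = A·[a_{n−1}, a_{n−2}]ᵀ, so [a_8, a_7]ᵀ = A⁷·[a_1, a_0]ᵀ.
A⁷ = [[-8, -7], [7, 6]], giving [a_8, a_7]ᵀ = [[45], [-39]].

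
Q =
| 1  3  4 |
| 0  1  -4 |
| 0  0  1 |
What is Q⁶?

[[1, 18, -156], [0, 1, -24], [0, 0, 1]]

Q = I + N where N = [[0, 3, 4], [0, 0, -4], [0, 0, 0]] is strictly upper-triangular, so N³ = 0.
(I + N)⁶ = I + 6·N + 15·N² = [[1, 18, -156], [0, 1, -24], [0, 0, 1]].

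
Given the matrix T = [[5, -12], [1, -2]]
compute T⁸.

tr T = 3 and det T = 2, so the characteristic polynomial is λ² − (3)λ + (2) with roots 1 and 2.
Eigenvectors give P = [[-3, 4], [-1, 1]] with P⁻¹ = [[1, -4], [1, -3]], and T = P·diag(1, 2)·P⁻¹.
Then T⁸ = P·diag(1, 256)·P⁻¹ = [[-3, 1024], [-1, 256]] · [[1, -4], [1, -3]] = [[1021, -3060], [255, -764]].

[[1021, -3060], [255, -764]]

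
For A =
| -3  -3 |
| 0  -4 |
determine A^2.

[[9, 21], [0, 16]]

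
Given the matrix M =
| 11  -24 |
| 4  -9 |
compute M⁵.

[[731, -1464], [244, -489]]

tr M = 2 and det M = -3, so the characteristic polynomial is λ² − (2)λ + (-3) with roots -1 and 3.
Eigenvectors give P = [[2, 3], [1, 1]] with P⁻¹ = [[-1, 3], [1, -2]], and M = P·diag(-1, 3)·P⁻¹.
Then M⁵ = P·diag(-1, 243)·P⁻¹ = [[-2, 729], [-1, 243]] · [[-1, 3], [1, -2]] = [[731, -1464], [244, -489]].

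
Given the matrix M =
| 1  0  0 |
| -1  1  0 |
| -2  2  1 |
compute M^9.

[[1, 0, 0], [-9, 1, 0], [-90, 18, 1]]

M = I + N where N = [[0, 0, 0], [-1, 0, 0], [-2, 2, 0]] is strictly lower-triangular, so N^3 = 0.
(I + N)^9 = I + 9·N + 36·N^2 = [[1, 0, 0], [-9, 1, 0], [-90, 18, 1]].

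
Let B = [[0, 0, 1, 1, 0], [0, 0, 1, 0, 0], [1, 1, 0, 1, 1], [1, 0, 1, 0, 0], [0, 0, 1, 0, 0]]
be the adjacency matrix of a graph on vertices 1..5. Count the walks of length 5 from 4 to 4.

14

The number of length-5 walks from vertex 4 to vertex 4 is entry (4,4) of B^5, where B is the adjacency matrix.
B^2 = [[2, 1, 1, 1, 1], [1, 1, 0, 1, 1], [1, 0, 4, 1, 0], [1, 1, 1, 2, 1], [1, 1, 0, 1, 1]]
B^3 = [[2, 1, 5, 3, 1], [1, 0, 4, 1, 0], [5, 4, 2, 5, 4], [3, 1, 5, 2, 1], [1, 0, 4, 1, 0]]
B^4 = [[8, 5, 7, 7, 5], [5, 4, 2, 5, 4], [7, 2, 18, 7, 2], [7, 5, 7, 8, 5], [5, 4, 2, 5, 4]]
B^5 = [[14, 7, 25, 15, 7], [7, 2, 18, 7, 2], [25, 18, 18, 25, 18], [15, 7, 25, 14, 7], [7, 2, 18, 7, 2]]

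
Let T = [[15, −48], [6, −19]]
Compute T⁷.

[[17487, −52464], [6558, −19675]]

tr T = −4 and det T = 3, so the characteristic polynomial is λ² − (−4)λ + (3) with roots −3 and −1.
Eigenvectors give P = [[−8, 3], [−3, 1]] with P⁻¹ = [[1, −3], [3, −8]], and T = P·diag(−3, −1)·P⁻¹.
Then T⁷ = P·diag(−2187, −1)·P⁻¹ = [[17496, −3], [6561, −1]] · [[1, −3], [3, −8]] = [[17487, −52464], [6558, −19675]].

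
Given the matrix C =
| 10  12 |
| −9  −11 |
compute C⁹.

[[1540, 2052], [−1539, −2051]]

tr C = −1 and det C = −2, so the characteristic polynomial is λ² − (−1)λ + (−2) with roots 1 and −2.
Eigenvectors give P = [[4, −1], [−3, 1]] with P⁻¹ = [[1, 1], [3, 4]], and C = P·diag(1, −2)·P⁻¹.
Then C⁹ = P·diag(1, −512)·P⁻¹ = [[4, 512], [−3, −512]] · [[1, 1], [3, 4]] = [[1540, 2052], [−1539, −2051]].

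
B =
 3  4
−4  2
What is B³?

[[−101, 12], [−12, −104]]

B² = [[−7, 20], [−20, −12]]
B³ = [[−101, 12], [−12, −104]]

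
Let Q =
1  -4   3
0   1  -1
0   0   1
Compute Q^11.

[[1, -44, 253], [0, 1, -11], [0, 0, 1]]

Q = I + N where N = [[0, -4, 3], [0, 0, -1], [0, 0, 0]] is strictly upper-triangular, so N^3 = 0.
(I + N)^11 = I + 11·N + 55·N^2 = [[1, -44, 253], [0, 1, -11], [0, 0, 1]].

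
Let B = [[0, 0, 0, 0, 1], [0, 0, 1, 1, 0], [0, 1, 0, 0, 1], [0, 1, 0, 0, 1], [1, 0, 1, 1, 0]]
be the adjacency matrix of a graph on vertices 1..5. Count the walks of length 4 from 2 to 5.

10

The number of length-4 walks from vertex 2 to vertex 5 is entry (2,5) of B^4, where B is the adjacency matrix.
B^2 = [[1, 0, 1, 1, 0], [0, 2, 0, 0, 2], [1, 0, 2, 2, 0], [1, 0, 2, 2, 0], [0, 2, 0, 0, 3]]
B^3 = [[0, 2, 0, 0, 3], [2, 0, 4, 4, 0], [0, 4, 0, 0, 5], [0, 4, 0, 0, 5], [3, 0, 5, 5, 0]]
B^4 = [[3, 0, 5, 5, 0], [0, 8, 0, 0, 10], [5, 0, 9, 9, 0], [5, 0, 9, 9, 0], [0, 10, 0, 0, 13]]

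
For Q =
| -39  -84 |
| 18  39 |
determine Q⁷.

tr Q = 0 and det Q = -9, so the characteristic polynomial is λ² − (0)λ + (-9) with roots 3 and -3.
Eigenvectors give P = [[-2, 7], [1, -3]] with P⁻¹ = [[3, 7], [1, 2]], and Q = P·diag(3, -3)·P⁻¹.
Then Q⁷ = P·diag(2187, -2187)·P⁻¹ = [[-4374, -15309], [2187, 6561]] · [[3, 7], [1, 2]] = [[-28431, -61236], [13122, 28431]].

[[-28431, -61236], [13122, 28431]]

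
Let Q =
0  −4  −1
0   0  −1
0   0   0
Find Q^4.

[[0, 0, 0], [0, 0, 0], [0, 0, 0]]

Q is strictly triangular, hence nilpotent: Q^3 = 0, so Q^4 = 0.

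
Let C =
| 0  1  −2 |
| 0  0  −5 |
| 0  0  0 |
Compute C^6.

C is strictly triangular, hence nilpotent: C^3 = 0, so C^6 = 0.

[[0, 0, 0], [0, 0, 0], [0, 0, 0]]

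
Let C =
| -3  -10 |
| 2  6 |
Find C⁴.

[[-59, -150], [30, 76]]

tr C = 3 and det C = 2, so the characteristic polynomial is λ² − (3)λ + (2) with roots 1 and 2.
Eigenvectors give P = [[-5, 2], [2, -1]] with P⁻¹ = [[-1, -2], [-2, -5]], and C = P·diag(1, 2)·P⁻¹.
Then C⁴ = P·diag(1, 16)·P⁻¹ = [[-5, 32], [2, -16]] · [[-1, -2], [-2, -5]] = [[-59, -150], [30, 76]].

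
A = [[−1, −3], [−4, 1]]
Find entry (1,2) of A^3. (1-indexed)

−39

A^2 = [[13, 0], [0, 13]]
A^3 = [[−13, −39], [−52, 13]]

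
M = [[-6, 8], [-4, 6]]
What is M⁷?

[[-384, 512], [-256, 384]]

tr M = 0 and det M = -4, so the characteristic polynomial is λ² − (0)λ + (-4) with roots 2 and -2.
Eigenvectors give P = [[1, 2], [1, 1]] with P⁻¹ = [[-1, 2], [1, -1]], and M = P·diag(2, -2)·P⁻¹.
Then M⁷ = P·diag(128, -128)·P⁻¹ = [[128, -256], [128, -128]] · [[-1, 2], [1, -1]] = [[-384, 512], [-256, 384]].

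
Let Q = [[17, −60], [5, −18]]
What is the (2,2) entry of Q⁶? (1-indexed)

tr Q = −1 and det Q = −6, so the characteristic polynomial is λ² − (−1)λ + (−6) with roots −3 and 2.
Eigenvectors give P = [[3, 4], [1, 1]] with P⁻¹ = [[−1, 4], [1, −3]], and Q = P·diag(−3, 2)·P⁻¹.
Then Q⁶ = P·diag(729, 64)·P⁻¹ = [[2187, 256], [729, 64]] · [[−1, 4], [1, −3]] = [[−1931, 7980], [−665, 2724]].

2724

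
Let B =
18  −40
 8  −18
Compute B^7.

tr B = 0 and det B = −4, so the characteristic polynomial is λ² − (0)λ + (−4) with roots 2 and −2.
Eigenvectors give P = [[−5, −2], [−2, −1]] with P⁻¹ = [[−1, 2], [2, −5]], and B = P·diag(2, −2)·P⁻¹.
Then B^7 = P·diag(128, −128)·P⁻¹ = [[−640, 256], [−256, 128]] · [[−1, 2], [2, −5]] = [[1152, −2560], [512, −1152]].

[[1152, −2560], [512, −1152]]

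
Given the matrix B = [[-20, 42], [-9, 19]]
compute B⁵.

[[-230, 462], [-99, 199]]

tr B = -1 and det B = -2, so the characteristic polynomial is λ² − (-1)λ + (-2) with roots 1 and -2.
Eigenvectors give P = [[2, -7], [1, -3]] with P⁻¹ = [[-3, 7], [-1, 2]], and B = P·diag(1, -2)·P⁻¹.
Then B⁵ = P·diag(1, -32)·P⁻¹ = [[2, 224], [1, 96]] · [[-3, 7], [-1, 2]] = [[-230, 462], [-99, 199]].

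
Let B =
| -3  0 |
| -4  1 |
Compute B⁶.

tr B = -2 and det B = -3, so the characteristic polynomial is λ² − (-2)λ + (-3) with roots -3 and 1.
Eigenvectors give P = [[1, 0], [1, -1]] with P⁻¹ = [[1, 0], [1, -1]], and B = P·diag(-3, 1)·P⁻¹.
Then B⁶ = P·diag(729, 1)·P⁻¹ = [[729, 0], [729, -1]] · [[1, 0], [1, -1]] = [[729, 0], [728, 1]].

[[729, 0], [728, 1]]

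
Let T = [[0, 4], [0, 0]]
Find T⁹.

T is strictly triangular, hence nilpotent: T² = 0, so T⁹ = 0.

[[0, 0], [0, 0]]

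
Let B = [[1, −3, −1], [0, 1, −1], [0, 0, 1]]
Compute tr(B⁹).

3

B = I + N where N = [[0, −3, −1], [0, 0, −1], [0, 0, 0]] is strictly upper-triangular, so N³ = 0.
(I + N)⁹ = I + 9·N + 36·N² = [[1, −27, 99], [0, 1, −9], [0, 0, 1]].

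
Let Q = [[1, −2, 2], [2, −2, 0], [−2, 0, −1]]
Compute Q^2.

[[−7, 2, 0], [−2, 0, 4], [0, 4, −3]]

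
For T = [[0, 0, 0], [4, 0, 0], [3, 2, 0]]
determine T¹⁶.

T is strictly triangular, hence nilpotent: T³ = 0, so T¹⁶ = 0.

[[0, 0, 0], [0, 0, 0], [0, 0, 0]]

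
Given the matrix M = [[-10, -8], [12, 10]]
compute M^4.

tr M = 0 and det M = -4, so the characteristic polynomial is λ² − (0)λ + (-4) with roots 2 and -2.
Eigenvectors give P = [[-2, -1], [3, 1]] with P⁻¹ = [[1, 1], [-3, -2]], and M = P·diag(2, -2)·P⁻¹.
Then M^4 = P·diag(16, 16)·P⁻¹ = [[-32, -16], [48, 16]] · [[1, 1], [-3, -2]] = [[16, 0], [0, 16]].

[[16, 0], [0, 16]]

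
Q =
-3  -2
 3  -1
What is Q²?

[[3, 8], [-12, -5]]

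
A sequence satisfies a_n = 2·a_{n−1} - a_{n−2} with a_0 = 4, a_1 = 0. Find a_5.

-16

With companion matrix A = [[2, -1], [1, 0]], [a_n, a_{n−1}]ᵀ = A·[a_{n−1}, a_{n−2}]ᵀ, so [a_5, a_4]ᵀ = A⁴·[a_1, a_0]ᵀ.
A⁴ = [[5, -4], [4, -3]], giving [a_5, a_4]ᵀ = [[-16], [-12]].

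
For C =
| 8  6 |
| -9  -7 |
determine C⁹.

tr C = 1 and det C = -2, so the characteristic polynomial is λ² − (1)λ + (-2) with roots -1 and 2.
Eigenvectors give P = [[2, 1], [-3, -1]] with P⁻¹ = [[-1, -1], [3, 2]], and C = P·diag(-1, 2)·P⁻¹.
Then C⁹ = P·diag(-1, 512)·P⁻¹ = [[-2, 512], [3, -512]] · [[-1, -1], [3, 2]] = [[1538, 1026], [-1539, -1027]].

[[1538, 1026], [-1539, -1027]]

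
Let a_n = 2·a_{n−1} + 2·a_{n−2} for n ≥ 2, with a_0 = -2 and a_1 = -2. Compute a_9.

-8480

With companion matrix M = [[2, 2], [1, 0]], [a_n, a_{n−1}]ᵀ = M·[a_{n−1}, a_{n−2}]ᵀ, so [a_9, a_8]ᵀ = M⁸·[a_1, a_0]ᵀ.
M⁸ = [[2448, 1792], [896, 656]], giving [a_9, a_8]ᵀ = [[-8480], [-3104]].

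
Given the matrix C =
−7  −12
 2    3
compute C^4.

tr C = −4 and det C = 3, so the characteristic polynomial is λ² − (−4)λ + (3) with roots −3 and −1.
Eigenvectors give P = [[3, −2], [−1, 1]] with P⁻¹ = [[1, 2], [1, 3]], and C = P·diag(−3, −1)·P⁻¹.
Then C^4 = P·diag(81, 1)·P⁻¹ = [[243, −2], [−81, 1]] · [[1, 2], [1, 3]] = [[241, 480], [−80, −159]].

[[241, 480], [−80, −159]]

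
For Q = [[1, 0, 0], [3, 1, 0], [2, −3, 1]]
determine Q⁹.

Q = I + N where N = [[0, 0, 0], [3, 0, 0], [2, −3, 0]] is strictly lower-triangular, so N³ = 0.
(I + N)⁹ = I + 9·N + 36·N² = [[1, 0, 0], [27, 1, 0], [−306, −27, 1]].

[[1, 0, 0], [27, 1, 0], [−306, −27, 1]]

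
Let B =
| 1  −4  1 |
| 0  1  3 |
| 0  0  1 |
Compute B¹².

[[1, −48, −780], [0, 1, 36], [0, 0, 1]]

B = I + N where N = [[0, −4, 1], [0, 0, 3], [0, 0, 0]] is strictly upper-triangular, so N³ = 0.
(I + N)¹² = I + 12·N + 66·N² = [[1, −48, −780], [0, 1, 36], [0, 0, 1]].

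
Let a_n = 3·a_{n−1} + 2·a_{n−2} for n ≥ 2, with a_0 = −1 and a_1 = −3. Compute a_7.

−6279

With companion matrix M = [[3, 2], [1, 0]], [a_n, a_{n−1}]ᵀ = M·[a_{n−1}, a_{n−2}]ᵀ, so [a_7, a_6]ᵀ = M⁶·[a_1, a_0]ᵀ.
M⁶ = [[1763, 990], [495, 278]], giving [a_7, a_6]ᵀ = [[−6279], [−1763]].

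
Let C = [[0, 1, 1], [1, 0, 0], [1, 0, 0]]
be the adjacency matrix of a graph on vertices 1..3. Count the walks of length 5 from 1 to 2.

4

The number of length-5 walks from vertex 1 to vertex 2 is entry (1,2) of C⁵, where C is the adjacency matrix.
C² = [[2, 0, 0], [0, 1, 1], [0, 1, 1]]
C³ = [[0, 2, 2], [2, 0, 0], [2, 0, 0]]
C⁴ = [[4, 0, 0], [0, 2, 2], [0, 2, 2]]
C⁵ = [[0, 4, 4], [4, 0, 0], [4, 0, 0]]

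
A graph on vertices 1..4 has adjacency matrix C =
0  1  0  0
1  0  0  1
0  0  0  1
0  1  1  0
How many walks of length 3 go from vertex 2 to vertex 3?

The number of length-3 walks from vertex 2 to vertex 3 is entry (2,3) of C^3, where C is the adjacency matrix.
C^2 = [[1, 0, 0, 1], [0, 2, 1, 0], [0, 1, 1, 0], [1, 0, 0, 2]]
C^3 = [[0, 2, 1, 0], [2, 0, 0, 3], [1, 0, 0, 2], [0, 3, 2, 0]]

0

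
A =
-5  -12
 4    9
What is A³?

[[-77, -156], [52, 105]]

tr A = 4 and det A = 3, so the characteristic polynomial is λ² − (4)λ + (3) with roots 3 and 1.
Eigenvectors give P = [[-3, -2], [2, 1]] with P⁻¹ = [[1, 2], [-2, -3]], and A = P·diag(3, 1)·P⁻¹.
Then A³ = P·diag(27, 1)·P⁻¹ = [[-81, -2], [54, 1]] · [[1, 2], [-2, -3]] = [[-77, -156], [52, 105]].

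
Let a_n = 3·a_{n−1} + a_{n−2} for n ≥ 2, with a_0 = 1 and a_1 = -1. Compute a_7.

With companion matrix C = [[3, 1], [1, 0]], [a_n, a_{n−1}]ᵀ = C·[a_{n−1}, a_{n−2}]ᵀ, so [a_7, a_6]ᵀ = C⁶·[a_1, a_0]ᵀ.
C⁶ = [[1189, 360], [360, 109]], giving [a_7, a_6]ᵀ = [[-829], [-251]].

-829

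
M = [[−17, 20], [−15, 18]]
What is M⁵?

[[−857, 1100], [−825, 1068]]

tr M = 1 and det M = −6, so the characteristic polynomial is λ² − (1)λ + (−6) with roots 3 and −2.
Eigenvectors give P = [[1, 4], [1, 3]] with P⁻¹ = [[−3, 4], [1, −1]], and M = P·diag(3, −2)·P⁻¹.
Then M⁵ = P·diag(243, −32)·P⁻¹ = [[243, −128], [243, −96]] · [[−3, 4], [1, −1]] = [[−857, 1100], [−825, 1068]].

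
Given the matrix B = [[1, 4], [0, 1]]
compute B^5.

[[1, 20], [0, 1]]

B = I + N where N = [[0, 4], [0, 0]] is strictly upper-triangular, so N^2 = 0.
(I + N)^5 = I + 5·N = [[1, 20], [0, 1]].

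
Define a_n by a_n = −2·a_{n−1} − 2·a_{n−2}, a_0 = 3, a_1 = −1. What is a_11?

With companion matrix C = [[−2, −2], [1, 0]], [a_n, a_{n−1}]ᵀ = C·[a_{n−1}, a_{n−2}]ᵀ, so [a_11, a_10]ᵀ = C¹⁰·[a_1, a_0]ᵀ.
C¹⁰ = [[32, 64], [−32, −32]], giving [a_11, a_10]ᵀ = [[160], [−64]].

160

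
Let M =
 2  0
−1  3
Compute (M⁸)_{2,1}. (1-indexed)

−6305

tr M = 5 and det M = 6, so the characteristic polynomial is λ² − (5)λ + (6) with roots 2 and 3.
Eigenvectors give P = [[−1, 0], [−1, −1]] with P⁻¹ = [[−1, 0], [1, −1]], and M = P·diag(2, 3)·P⁻¹.
Then M⁸ = P·diag(256, 6561)·P⁻¹ = [[−256, 0], [−256, −6561]] · [[−1, 0], [1, −1]] = [[256, 0], [−6305, 6561]].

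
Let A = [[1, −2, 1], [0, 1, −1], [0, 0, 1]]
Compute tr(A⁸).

3

A = I + N where N = [[0, −2, 1], [0, 0, −1], [0, 0, 0]] is strictly upper-triangular, so N³ = 0.
(I + N)⁸ = I + 8·N + 28·N² = [[1, −16, 64], [0, 1, −8], [0, 0, 1]].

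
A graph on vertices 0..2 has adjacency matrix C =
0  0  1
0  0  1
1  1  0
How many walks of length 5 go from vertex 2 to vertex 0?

The number of length-5 walks from vertex 2 to vertex 0 is entry (2,0) of C^5, where C is the adjacency matrix.
C^2 = [[1, 1, 0], [1, 1, 0], [0, 0, 2]]
C^3 = [[0, 0, 2], [0, 0, 2], [2, 2, 0]]
C^4 = [[2, 2, 0], [2, 2, 0], [0, 0, 4]]
C^5 = [[0, 0, 4], [0, 0, 4], [4, 4, 0]]

4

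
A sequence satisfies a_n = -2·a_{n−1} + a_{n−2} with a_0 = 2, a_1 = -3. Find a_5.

With companion matrix M = [[-2, 1], [1, 0]], [a_n, a_{n−1}]ᵀ = M·[a_{n−1}, a_{n−2}]ᵀ, so [a_5, a_4]ᵀ = M^4·[a_1, a_0]ᵀ.
M^4 = [[29, -12], [-12, 5]], giving [a_5, a_4]ᵀ = [[-111], [46]].

-111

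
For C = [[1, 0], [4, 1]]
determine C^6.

C = I + N where N = [[0, 0], [4, 0]] is strictly lower-triangular, so N^2 = 0.
(I + N)^6 = I + 6·N = [[1, 0], [24, 1]].

[[1, 0], [24, 1]]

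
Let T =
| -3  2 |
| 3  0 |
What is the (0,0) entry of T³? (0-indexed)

-63

T² = [[15, -6], [-9, 6]]
T³ = [[-63, 30], [45, -18]]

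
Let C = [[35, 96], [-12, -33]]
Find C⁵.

[[2195, 5856], [-732, -1953]]

tr C = 2 and det C = -3, so the characteristic polynomial is λ² − (2)λ + (-3) with roots 3 and -1.
Eigenvectors give P = [[-3, -8], [1, 3]] with P⁻¹ = [[-3, -8], [1, 3]], and C = P·diag(3, -1)·P⁻¹.
Then C⁵ = P·diag(243, -1)·P⁻¹ = [[-729, 8], [243, -3]] · [[-3, -8], [1, 3]] = [[2195, 5856], [-732, -1953]].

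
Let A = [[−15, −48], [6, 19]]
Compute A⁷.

tr A = 4 and det A = 3, so the characteristic polynomial is λ² − (4)λ + (3) with roots 1 and 3.
Eigenvectors give P = [[−3, −8], [1, 3]] with P⁻¹ = [[−3, −8], [1, 3]], and A = P·diag(1, 3)·P⁻¹.
Then A⁷ = P·diag(1, 2187)·P⁻¹ = [[−3, −17496], [1, 6561]] · [[−3, −8], [1, 3]] = [[−17487, −52464], [6558, 19675]].

[[−17487, −52464], [6558, 19675]]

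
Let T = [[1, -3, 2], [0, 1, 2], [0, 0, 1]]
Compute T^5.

T = I + N where N = [[0, -3, 2], [0, 0, 2], [0, 0, 0]] is strictly upper-triangular, so N^3 = 0.
(I + N)^5 = I + 5·N + 10·N^2 = [[1, -15, -50], [0, 1, 10], [0, 0, 1]].

[[1, -15, -50], [0, 1, 10], [0, 0, 1]]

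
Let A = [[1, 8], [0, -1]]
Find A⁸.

[[1, 0], [0, 1]]

A² = I (check: tr A = 0 and det A = -1), so A⁸ = I since 8 is even.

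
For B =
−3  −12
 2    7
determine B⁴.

tr B = 4 and det B = 3, so the characteristic polynomial is λ² − (4)λ + (3) with roots 3 and 1.
Eigenvectors give P = [[−2, −3], [1, 1]] with P⁻¹ = [[1, 3], [−1, −2]], and B = P·diag(3, 1)·P⁻¹.
Then B⁴ = P·diag(81, 1)·P⁻¹ = [[−162, −3], [81, 1]] · [[1, 3], [−1, −2]] = [[−159, −480], [80, 241]].

[[−159, −480], [80, 241]]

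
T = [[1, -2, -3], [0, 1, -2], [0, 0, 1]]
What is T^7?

[[1, -14, 63], [0, 1, -14], [0, 0, 1]]

T = I + N where N = [[0, -2, -3], [0, 0, -2], [0, 0, 0]] is strictly upper-triangular, so N^3 = 0.
(I + N)^7 = I + 7·N + 21·N^2 = [[1, -14, 63], [0, 1, -14], [0, 0, 1]].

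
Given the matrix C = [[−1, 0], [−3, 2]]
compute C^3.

tr C = 1 and det C = −2, so the characteristic polynomial is λ² − (1)λ + (−2) with roots −1 and 2.
Eigenvectors give P = [[1, 0], [1, −1]] with P⁻¹ = [[1, 0], [1, −1]], and C = P·diag(−1, 2)·P⁻¹.
Then C^3 = P·diag(−1, 8)·P⁻¹ = [[−1, 0], [−1, −8]] · [[1, 0], [1, −1]] = [[−1, 0], [−9, 8]].

[[−1, 0], [−9, 8]]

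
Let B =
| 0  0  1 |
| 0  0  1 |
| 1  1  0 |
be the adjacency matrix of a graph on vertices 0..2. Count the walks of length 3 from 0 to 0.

0

The number of length-3 walks from vertex 0 to vertex 0 is entry (0,0) of B³, where B is the adjacency matrix.
B² = [[1, 1, 0], [1, 1, 0], [0, 0, 2]]
B³ = [[0, 0, 2], [0, 0, 2], [2, 2, 0]]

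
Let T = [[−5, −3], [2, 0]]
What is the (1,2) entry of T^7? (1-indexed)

−6177

tr T = −5 and det T = 6, so the characteristic polynomial is λ² − (−5)λ + (6) with roots −3 and −2.
Eigenvectors give P = [[3, −1], [−2, 1]] with P⁻¹ = [[1, 1], [2, 3]], and T = P·diag(−3, −2)·P⁻¹.
Then T^7 = P·diag(−2187, −128)·P⁻¹ = [[−6561, 128], [4374, −128]] · [[1, 1], [2, 3]] = [[−6305, −6177], [4118, 3990]].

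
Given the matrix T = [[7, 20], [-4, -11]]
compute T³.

tr T = -4 and det T = 3, so the characteristic polynomial is λ² − (-4)λ + (3) with roots -3 and -1.
Eigenvectors give P = [[-2, 5], [1, -2]] with P⁻¹ = [[2, 5], [1, 2]], and T = P·diag(-3, -1)·P⁻¹.
Then T³ = P·diag(-27, -1)·P⁻¹ = [[54, -5], [-27, 2]] · [[2, 5], [1, 2]] = [[103, 260], [-52, -131]].

[[103, 260], [-52, -131]]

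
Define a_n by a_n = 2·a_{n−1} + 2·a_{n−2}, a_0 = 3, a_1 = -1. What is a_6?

144

With companion matrix T = [[2, 2], [1, 0]], [a_n, a_{n−1}]ᵀ = T·[a_{n−1}, a_{n−2}]ᵀ, so [a_6, a_5]ᵀ = T^5·[a_1, a_0]ᵀ.
T^5 = [[120, 88], [44, 32]], giving [a_6, a_5]ᵀ = [[144], [52]].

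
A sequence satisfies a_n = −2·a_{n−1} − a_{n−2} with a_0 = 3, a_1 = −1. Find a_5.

With companion matrix A = [[−2, −1], [1, 0]], [a_n, a_{n−1}]ᵀ = A·[a_{n−1}, a_{n−2}]ᵀ, so [a_5, a_4]ᵀ = A⁴·[a_1, a_0]ᵀ.
A⁴ = [[5, 4], [−4, −3]], giving [a_5, a_4]ᵀ = [[7], [−5]].

7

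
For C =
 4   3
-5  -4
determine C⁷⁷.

[[4, 3], [-5, -4]]

C² = I (check: tr C = 0 and det C = -1), so C⁷⁷ = C since 77 is odd.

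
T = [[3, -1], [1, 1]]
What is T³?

[[20, -12], [12, -4]]

T² = [[8, -4], [4, 0]]
T³ = [[20, -12], [12, -4]]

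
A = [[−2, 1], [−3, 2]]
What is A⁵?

[[−2, 1], [−3, 2]]

A² = I (check: tr A = 0 and det A = −1), so A⁵ = A since 5 is odd.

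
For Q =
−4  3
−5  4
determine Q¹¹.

Q² = I (check: tr Q = 0 and det Q = −1), so Q¹¹ = Q since 11 is odd.

[[−4, 3], [−5, 4]]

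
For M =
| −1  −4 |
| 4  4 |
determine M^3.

[[−33, 12], [−12, −48]]

M^2 = [[−15, −12], [12, 0]]
M^3 = [[−33, 12], [−12, −48]]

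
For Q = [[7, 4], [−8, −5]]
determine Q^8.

tr Q = 2 and det Q = −3, so the characteristic polynomial is λ² − (2)λ + (−3) with roots −1 and 3.
Eigenvectors give P = [[−1, −1], [2, 1]] with P⁻¹ = [[1, 1], [−2, −1]], and Q = P·diag(−1, 3)·P⁻¹.
Then Q^8 = P·diag(1, 6561)·P⁻¹ = [[−1, −6561], [2, 6561]] · [[1, 1], [−2, −1]] = [[13121, 6560], [−13120, −6559]].

[[13121, 6560], [−13120, −6559]]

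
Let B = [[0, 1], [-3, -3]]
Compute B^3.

B^2 = [[-3, -3], [9, 6]]
B^3 = [[9, 6], [-18, -9]]

[[9, 6], [-18, -9]]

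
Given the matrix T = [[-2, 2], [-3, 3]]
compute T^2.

[[-2, 2], [-3, 3]]

T² = T (a projection; rank 1, trace 1), so T^2 = T.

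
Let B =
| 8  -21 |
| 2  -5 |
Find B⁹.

tr B = 3 and det B = 2, so the characteristic polynomial is λ² − (3)λ + (2) with roots 2 and 1.
Eigenvectors give P = [[-7, 3], [-2, 1]] with P⁻¹ = [[-1, 3], [-2, 7]], and B = P·diag(2, 1)·P⁻¹.
Then B⁹ = P·diag(512, 1)·P⁻¹ = [[-3584, 3], [-1024, 1]] · [[-1, 3], [-2, 7]] = [[3578, -10731], [1022, -3065]].

[[3578, -10731], [1022, -3065]]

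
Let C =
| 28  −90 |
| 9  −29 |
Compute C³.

[[82, −270], [27, −89]]

tr C = −1 and det C = −2, so the characteristic polynomial is λ² − (−1)λ + (−2) with roots −2 and 1.
Eigenvectors give P = [[3, 10], [1, 3]] with P⁻¹ = [[−3, 10], [1, −3]], and C = P·diag(−2, 1)·P⁻¹.
Then C³ = P·diag(−8, 1)·P⁻¹ = [[−24, 10], [−8, 3]] · [[−3, 10], [1, −3]] = [[82, −270], [27, −89]].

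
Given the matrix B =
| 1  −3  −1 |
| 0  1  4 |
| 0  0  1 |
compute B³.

[[1, −9, −39], [0, 1, 12], [0, 0, 1]]

B = I + N where N = [[0, −3, −1], [0, 0, 4], [0, 0, 0]] is strictly upper-triangular, so N³ = 0.
(I + N)³ = I + 3·N + 3·N² = [[1, −9, −39], [0, 1, 12], [0, 0, 1]].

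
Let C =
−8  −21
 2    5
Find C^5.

tr C = −3 and det C = 2, so the characteristic polynomial is λ² − (−3)λ + (2) with roots −1 and −2.
Eigenvectors give P = [[−3, 7], [1, −2]] with P⁻¹ = [[2, 7], [1, 3]], and C = P·diag(−1, −2)·P⁻¹.
Then C^5 = P·diag(−1, −32)·P⁻¹ = [[3, −224], [−1, 64]] · [[2, 7], [1, 3]] = [[−218, −651], [62, 185]].

[[−218, −651], [62, 185]]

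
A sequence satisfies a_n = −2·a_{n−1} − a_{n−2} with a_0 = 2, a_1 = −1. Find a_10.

With companion matrix C = [[−2, −1], [1, 0]], [a_n, a_{n−1}]ᵀ = C·[a_{n−1}, a_{n−2}]ᵀ, so [a_10, a_9]ᵀ = C⁹·[a_1, a_0]ᵀ.
C⁹ = [[−10, −9], [9, 8]], giving [a_10, a_9]ᵀ = [[−8], [7]].

−8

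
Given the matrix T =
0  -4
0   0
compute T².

[[0, 0], [0, 0]]

T is strictly triangular, hence nilpotent: T² = 0, so T² = 0.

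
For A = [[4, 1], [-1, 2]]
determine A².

[[15, 6], [-6, 3]]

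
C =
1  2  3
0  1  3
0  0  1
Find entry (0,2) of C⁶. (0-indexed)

C = I + N where N = [[0, 2, 3], [0, 0, 3], [0, 0, 0]] is strictly upper-triangular, so N³ = 0.
(I + N)⁶ = I + 6·N + 15·N² = [[1, 12, 108], [0, 1, 18], [0, 0, 1]].

108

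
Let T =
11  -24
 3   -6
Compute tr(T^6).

tr T = 5 and det T = 6, so the characteristic polynomial is λ² − (5)λ + (6) with roots 2 and 3.
Eigenvectors give P = [[-8, 3], [-3, 1]] with P⁻¹ = [[1, -3], [3, -8]], and T = P·diag(2, 3)·P⁻¹.
Then T^6 = P·diag(64, 729)·P⁻¹ = [[-512, 2187], [-192, 729]] · [[1, -3], [3, -8]] = [[6049, -15960], [1995, -5256]].

793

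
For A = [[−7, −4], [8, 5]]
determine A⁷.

[[−4375, −2188], [4376, 2189]]

tr A = −2 and det A = −3, so the characteristic polynomial is λ² − (−2)λ + (−3) with roots 1 and −3.
Eigenvectors give P = [[−1, −1], [2, 1]] with P⁻¹ = [[1, 1], [−2, −1]], and A = P·diag(1, −3)·P⁻¹.
Then A⁷ = P·diag(1, −2187)·P⁻¹ = [[−1, 2187], [2, −2187]] · [[1, 1], [−2, −1]] = [[−4375, −2188], [4376, 2189]].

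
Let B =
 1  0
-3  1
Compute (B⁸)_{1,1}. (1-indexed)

1

B = I + N where N = [[0, 0], [-3, 0]] is strictly lower-triangular, so N² = 0.
(I + N)⁸ = I + 8·N = [[1, 0], [-24, 1]].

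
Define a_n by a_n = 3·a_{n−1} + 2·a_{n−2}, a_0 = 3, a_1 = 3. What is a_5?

651

With companion matrix M = [[3, 2], [1, 0]], [a_n, a_{n−1}]ᵀ = M·[a_{n−1}, a_{n−2}]ᵀ, so [a_5, a_4]ᵀ = M⁴·[a_1, a_0]ᵀ.
M⁴ = [[139, 78], [39, 22]], giving [a_5, a_4]ᵀ = [[651], [183]].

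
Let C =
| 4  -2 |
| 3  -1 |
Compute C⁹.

tr C = 3 and det C = 2, so the characteristic polynomial is λ² − (3)λ + (2) with roots 1 and 2.
Eigenvectors give P = [[-2, 1], [-3, 1]] with P⁻¹ = [[1, -1], [3, -2]], and C = P·diag(1, 2)·P⁻¹.
Then C⁹ = P·diag(1, 512)·P⁻¹ = [[-2, 512], [-3, 512]] · [[1, -1], [3, -2]] = [[1534, -1022], [1533, -1021]].

[[1534, -1022], [1533, -1021]]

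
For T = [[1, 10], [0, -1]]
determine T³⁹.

T² = I (check: tr T = 0 and det T = -1), so T³⁹ = T since 39 is odd.

[[1, 10], [0, -1]]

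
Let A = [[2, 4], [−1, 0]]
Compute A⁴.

[[−16, −32], [8, 0]]

A² = [[0, 8], [−2, −4]]
A³ = [[−8, 0], [0, −8]]
A⁴ = [[−16, −32], [8, 0]]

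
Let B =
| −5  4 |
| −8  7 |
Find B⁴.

tr B = 2 and det B = −3, so the characteristic polynomial is λ² − (2)λ + (−3) with roots 3 and −1.
Eigenvectors give P = [[−1, −1], [−2, −1]] with P⁻¹ = [[1, −1], [−2, 1]], and B = P·diag(3, −1)·P⁻¹.
Then B⁴ = P·diag(81, 1)·P⁻¹ = [[−81, −1], [−162, −1]] · [[1, −1], [−2, 1]] = [[−79, 80], [−160, 161]].

[[−79, 80], [−160, 161]]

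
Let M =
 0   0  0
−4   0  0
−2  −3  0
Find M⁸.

M is strictly triangular, hence nilpotent: M³ = 0, so M⁸ = 0.

[[0, 0, 0], [0, 0, 0], [0, 0, 0]]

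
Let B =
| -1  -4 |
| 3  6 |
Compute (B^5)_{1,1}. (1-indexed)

-601

tr B = 5 and det B = 6, so the characteristic polynomial is λ² − (5)λ + (6) with roots 2 and 3.
Eigenvectors give P = [[4, -1], [-3, 1]] with P⁻¹ = [[1, 1], [3, 4]], and B = P·diag(2, 3)·P⁻¹.
Then B^5 = P·diag(32, 243)·P⁻¹ = [[128, -243], [-96, 243]] · [[1, 1], [3, 4]] = [[-601, -844], [633, 876]].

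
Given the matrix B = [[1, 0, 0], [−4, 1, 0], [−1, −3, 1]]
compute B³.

B = I + N where N = [[0, 0, 0], [−4, 0, 0], [−1, −3, 0]] is strictly lower-triangular, so N³ = 0.
(I + N)³ = I + 3·N + 3·N² = [[1, 0, 0], [−12, 1, 0], [33, −9, 1]].

[[1, 0, 0], [−12, 1, 0], [33, −9, 1]]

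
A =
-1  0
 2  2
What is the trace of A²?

5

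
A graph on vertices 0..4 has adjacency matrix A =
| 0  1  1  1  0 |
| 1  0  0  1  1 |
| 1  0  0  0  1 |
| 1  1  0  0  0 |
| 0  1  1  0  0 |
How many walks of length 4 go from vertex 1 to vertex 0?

The number of length-4 walks from vertex 1 to vertex 0 is entry (1,0) of A⁴, where A is the adjacency matrix.
A² = [[3, 1, 0, 1, 2], [1, 3, 2, 1, 0], [0, 2, 2, 1, 0], [1, 1, 1, 2, 1], [2, 0, 0, 1, 2]]
A³ = [[2, 6, 5, 4, 1], [6, 2, 1, 4, 5], [5, 1, 0, 2, 4], [4, 4, 2, 2, 2], [1, 5, 4, 2, 0]]
A⁴ = [[15, 7, 3, 8, 11], [7, 15, 11, 8, 3], [3, 11, 9, 6, 1], [8, 8, 6, 8, 6], [11, 3, 1, 6, 9]]

7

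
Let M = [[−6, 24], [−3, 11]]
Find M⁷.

[[−16344, 49416], [−6177, 18659]]

tr M = 5 and det M = 6, so the characteristic polynomial is λ² − (5)λ + (6) with roots 3 and 2.
Eigenvectors give P = [[−8, 3], [−3, 1]] with P⁻¹ = [[1, −3], [3, −8]], and M = P·diag(3, 2)·P⁻¹.
Then M⁷ = P·diag(2187, 128)·P⁻¹ = [[−17496, 384], [−6561, 128]] · [[1, −3], [3, −8]] = [[−16344, 49416], [−6177, 18659]].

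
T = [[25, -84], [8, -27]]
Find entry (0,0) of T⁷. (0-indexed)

13129

tr T = -2 and det T = -3, so the characteristic polynomial is λ² − (-2)λ + (-3) with roots 1 and -3.
Eigenvectors give P = [[7, -3], [2, -1]] with P⁻¹ = [[1, -3], [2, -7]], and T = P·diag(1, -3)·P⁻¹.
Then T⁷ = P·diag(1, -2187)·P⁻¹ = [[7, 6561], [2, 2187]] · [[1, -3], [2, -7]] = [[13129, -45948], [4376, -15315]].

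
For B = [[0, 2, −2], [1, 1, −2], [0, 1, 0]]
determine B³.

B² = [[2, 0, −4], [1, 1, −4], [1, 1, −2]]
B³ = [[0, 0, −4], [1, −1, −4], [1, 1, −4]]

[[0, 0, −4], [1, −1, −4], [1, 1, −4]]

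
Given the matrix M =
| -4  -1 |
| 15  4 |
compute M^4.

[[1, 0], [0, 1]]

M² = I (check: tr M = 0 and det M = -1), so M^4 = I since 4 is even.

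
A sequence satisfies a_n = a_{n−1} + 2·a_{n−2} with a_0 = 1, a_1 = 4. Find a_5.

54

With companion matrix A = [[1, 2], [1, 0]], [a_n, a_{n−1}]ᵀ = A·[a_{n−1}, a_{n−2}]ᵀ, so [a_5, a_4]ᵀ = A^4·[a_1, a_0]ᵀ.
A^4 = [[11, 10], [5, 6]], giving [a_5, a_4]ᵀ = [[54], [26]].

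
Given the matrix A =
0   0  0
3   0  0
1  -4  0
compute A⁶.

[[0, 0, 0], [0, 0, 0], [0, 0, 0]]

A is strictly triangular, hence nilpotent: A³ = 0, so A⁶ = 0.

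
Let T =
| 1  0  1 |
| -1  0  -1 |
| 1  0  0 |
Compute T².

[[2, 0, 1], [-2, 0, -1], [1, 0, 1]]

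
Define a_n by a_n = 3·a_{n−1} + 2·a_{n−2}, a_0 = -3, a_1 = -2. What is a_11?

With companion matrix C = [[3, 2], [1, 0]], [a_n, a_{n−1}]ᵀ = C·[a_{n−1}, a_{n−2}]ᵀ, so [a_11, a_10]ᵀ = C^10·[a_1, a_0]ᵀ.
C^10 = [[283667, 159294], [79647, 44726]], giving [a_11, a_10]ᵀ = [[-1045216], [-293472]].

-1045216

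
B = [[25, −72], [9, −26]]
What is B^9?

tr B = −1 and det B = −2, so the characteristic polynomial is λ² − (−1)λ + (−2) with roots −2 and 1.
Eigenvectors give P = [[−8, 3], [−3, 1]] with P⁻¹ = [[1, −3], [3, −8]], and B = P·diag(−2, 1)·P⁻¹.
Then B^9 = P·diag(−512, 1)·P⁻¹ = [[4096, 3], [1536, 1]] · [[1, −3], [3, −8]] = [[4105, −12312], [1539, −4616]].

[[4105, −12312], [1539, −4616]]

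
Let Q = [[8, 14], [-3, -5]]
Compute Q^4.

[[106, 210], [-45, -89]]

tr Q = 3 and det Q = 2, so the characteristic polynomial is λ² − (3)λ + (2) with roots 1 and 2.
Eigenvectors give P = [[-2, 7], [1, -3]] with P⁻¹ = [[3, 7], [1, 2]], and Q = P·diag(1, 2)·P⁻¹.
Then Q^4 = P·diag(1, 16)·P⁻¹ = [[-2, 112], [1, -48]] · [[3, 7], [1, 2]] = [[106, 210], [-45, -89]].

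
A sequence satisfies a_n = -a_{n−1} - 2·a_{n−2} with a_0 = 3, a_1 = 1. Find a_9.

With companion matrix T = [[-1, -2], [1, 0]], [a_n, a_{n−1}]ᵀ = T·[a_{n−1}, a_{n−2}]ᵀ, so [a_9, a_8]ᵀ = T⁸·[a_1, a_0]ᵀ.
T⁸ = [[-17, -6], [3, -14]], giving [a_9, a_8]ᵀ = [[-35], [-39]].

-35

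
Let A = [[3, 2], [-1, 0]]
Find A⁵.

[[63, 62], [-31, -30]]

tr A = 3 and det A = 2, so the characteristic polynomial is λ² − (3)λ + (2) with roots 1 and 2.
Eigenvectors give P = [[-1, -2], [1, 1]] with P⁻¹ = [[1, 2], [-1, -1]], and A = P·diag(1, 2)·P⁻¹.
Then A⁵ = P·diag(1, 32)·P⁻¹ = [[-1, -64], [1, 32]] · [[1, 2], [-1, -1]] = [[63, 62], [-31, -30]].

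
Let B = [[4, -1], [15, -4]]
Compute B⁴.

[[1, 0], [0, 1]]

B² = I (check: tr B = 0 and det B = -1), so B⁴ = I since 4 is even.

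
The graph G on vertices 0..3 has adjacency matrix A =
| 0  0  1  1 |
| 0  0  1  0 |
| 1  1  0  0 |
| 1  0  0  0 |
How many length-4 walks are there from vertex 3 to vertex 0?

The number of length-4 walks from vertex 3 to vertex 0 is entry (3,0) of A⁴, where A is the adjacency matrix.
A² = [[2, 1, 0, 0], [1, 1, 0, 0], [0, 0, 2, 1], [0, 0, 1, 1]]
A³ = [[0, 0, 3, 2], [0, 0, 2, 1], [3, 2, 0, 0], [2, 1, 0, 0]]
A⁴ = [[5, 3, 0, 0], [3, 2, 0, 0], [0, 0, 5, 3], [0, 0, 3, 2]]

0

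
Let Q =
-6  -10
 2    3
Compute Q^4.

[[76, 150], [-30, -59]]

tr Q = -3 and det Q = 2, so the characteristic polynomial is λ² − (-3)λ + (2) with roots -2 and -1.
Eigenvectors give P = [[5, -2], [-2, 1]] with P⁻¹ = [[1, 2], [2, 5]], and Q = P·diag(-2, -1)·P⁻¹.
Then Q^4 = P·diag(16, 1)·P⁻¹ = [[80, -2], [-32, 1]] · [[1, 2], [2, 5]] = [[76, 150], [-30, -59]].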